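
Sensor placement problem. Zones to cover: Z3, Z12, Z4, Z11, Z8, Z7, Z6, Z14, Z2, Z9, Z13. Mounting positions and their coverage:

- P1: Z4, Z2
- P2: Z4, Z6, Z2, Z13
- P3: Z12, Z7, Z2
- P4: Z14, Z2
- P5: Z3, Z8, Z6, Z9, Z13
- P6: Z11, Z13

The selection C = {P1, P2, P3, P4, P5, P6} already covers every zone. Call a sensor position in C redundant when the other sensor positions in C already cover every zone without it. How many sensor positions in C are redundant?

2

Drop P1: the rest still cover every zone — redundant.
Drop P2: the rest still cover every zone — redundant.
Drop P3: Z12, Z7 uncovered — not redundant.
Drop P4: Z14 uncovered — not redundant.
Drop P5: Z3, Z8, Z9 uncovered — not redundant.
Drop P6: Z11 uncovered — not redundant.
2 redundant: P1, P2.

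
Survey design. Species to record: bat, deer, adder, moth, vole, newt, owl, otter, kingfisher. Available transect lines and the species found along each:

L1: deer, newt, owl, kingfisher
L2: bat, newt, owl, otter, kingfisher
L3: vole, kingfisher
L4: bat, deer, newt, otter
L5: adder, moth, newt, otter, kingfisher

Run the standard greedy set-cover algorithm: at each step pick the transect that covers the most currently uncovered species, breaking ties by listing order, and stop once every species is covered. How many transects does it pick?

4

Pick 1: L2 covers 5 new species (bat, newt, owl, otter, kingfisher).
Pick 2: L5 covers 2 new species (adder, moth).
Pick 3: L1 covers 1 new species (deer).
Pick 4: L3 covers 1 new species (vole).
Greedy uses 4 transects.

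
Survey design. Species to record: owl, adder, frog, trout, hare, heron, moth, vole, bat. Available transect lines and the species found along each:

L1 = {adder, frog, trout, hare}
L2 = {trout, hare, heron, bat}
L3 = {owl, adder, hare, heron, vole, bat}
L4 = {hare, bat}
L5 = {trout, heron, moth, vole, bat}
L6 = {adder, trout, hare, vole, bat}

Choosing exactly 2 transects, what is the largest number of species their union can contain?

Choosing L1, L3 covers {owl, adder, frog, trout, hare, heron, vole, bat} — 8 species.
No choice of 2 transects does better; here moth is left uncovered.

8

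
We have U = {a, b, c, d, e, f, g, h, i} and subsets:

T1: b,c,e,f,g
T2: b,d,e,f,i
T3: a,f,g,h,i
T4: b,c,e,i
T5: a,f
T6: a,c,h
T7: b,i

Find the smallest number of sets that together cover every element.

T1, T2, T3 together cover {a, b, c, d, e, f, g, h, i} — every element.
No 2 of the 7 sets cover everything (all 21 pairs fall short), so 3 is minimum.

3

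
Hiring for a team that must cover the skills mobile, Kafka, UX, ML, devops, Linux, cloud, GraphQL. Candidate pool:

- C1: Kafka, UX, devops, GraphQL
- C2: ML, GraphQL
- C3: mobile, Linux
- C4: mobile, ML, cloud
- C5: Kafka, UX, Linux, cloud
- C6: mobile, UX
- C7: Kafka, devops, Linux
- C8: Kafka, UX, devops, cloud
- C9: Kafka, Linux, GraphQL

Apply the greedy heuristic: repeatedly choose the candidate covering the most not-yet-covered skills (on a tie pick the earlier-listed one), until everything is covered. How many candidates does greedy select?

3

Pick 1: C1 covers 4 new skills (Kafka, UX, devops, GraphQL).
Pick 2: C4 covers 3 new skills (mobile, ML, cloud).
Pick 3: C3 covers 1 new skills (Linux).
Greedy uses 3 candidates.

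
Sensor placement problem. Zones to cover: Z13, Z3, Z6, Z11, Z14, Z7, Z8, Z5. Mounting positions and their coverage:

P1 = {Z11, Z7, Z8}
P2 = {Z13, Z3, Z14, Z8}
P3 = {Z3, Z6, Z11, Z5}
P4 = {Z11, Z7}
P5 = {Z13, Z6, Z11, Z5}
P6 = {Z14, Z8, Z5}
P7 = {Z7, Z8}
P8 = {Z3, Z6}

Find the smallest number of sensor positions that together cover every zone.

3

P1, P2, P3 together cover {Z13, Z3, Z6, Z11, Z14, Z7, Z8, Z5} — every zone.
No 2 of the 8 sensor positions cover everything (all 28 pairs fall short), so 3 is minimum.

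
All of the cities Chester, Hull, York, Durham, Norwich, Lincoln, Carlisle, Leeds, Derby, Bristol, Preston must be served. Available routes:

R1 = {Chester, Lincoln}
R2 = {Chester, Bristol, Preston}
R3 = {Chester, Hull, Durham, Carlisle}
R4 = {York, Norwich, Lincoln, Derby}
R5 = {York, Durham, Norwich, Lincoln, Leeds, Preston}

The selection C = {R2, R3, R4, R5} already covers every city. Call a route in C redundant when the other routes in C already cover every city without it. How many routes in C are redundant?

0

Drop R2: Bristol uncovered — not redundant.
Drop R3: Hull, Carlisle uncovered — not redundant.
Drop R4: Derby uncovered — not redundant.
Drop R5: Leeds uncovered — not redundant.
None of the routes in C is redundant.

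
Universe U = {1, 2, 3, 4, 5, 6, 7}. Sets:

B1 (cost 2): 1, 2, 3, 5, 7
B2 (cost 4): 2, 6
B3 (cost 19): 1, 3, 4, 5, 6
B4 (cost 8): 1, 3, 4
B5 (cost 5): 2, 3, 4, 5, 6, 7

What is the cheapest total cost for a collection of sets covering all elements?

B1, B5 cover every element at cost 2 + 5 = 7.
Any cover uses at least 2 sets; among all covering selections none totals below 7.

7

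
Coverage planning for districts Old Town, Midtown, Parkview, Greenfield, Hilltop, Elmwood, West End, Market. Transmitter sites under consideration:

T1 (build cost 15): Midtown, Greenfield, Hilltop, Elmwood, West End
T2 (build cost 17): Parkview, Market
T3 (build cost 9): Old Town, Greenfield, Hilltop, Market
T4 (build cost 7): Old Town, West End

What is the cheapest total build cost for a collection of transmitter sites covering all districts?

T1, T2, T4 cover every district at build cost 15 + 17 + 7 = 39.
Any cover uses at least 3 transmitter sites; among all covering selections none totals below 39.

39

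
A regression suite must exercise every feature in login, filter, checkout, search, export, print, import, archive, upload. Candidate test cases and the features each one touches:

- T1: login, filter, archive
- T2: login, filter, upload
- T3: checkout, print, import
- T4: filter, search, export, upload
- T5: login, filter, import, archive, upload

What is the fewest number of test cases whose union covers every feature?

3

T1, T3, T4 together cover {login, filter, checkout, search, export, print, import, archive, upload} — every feature.
No 2 of the 5 test cases cover everything (all 10 pairs fall short), so 3 is minimum.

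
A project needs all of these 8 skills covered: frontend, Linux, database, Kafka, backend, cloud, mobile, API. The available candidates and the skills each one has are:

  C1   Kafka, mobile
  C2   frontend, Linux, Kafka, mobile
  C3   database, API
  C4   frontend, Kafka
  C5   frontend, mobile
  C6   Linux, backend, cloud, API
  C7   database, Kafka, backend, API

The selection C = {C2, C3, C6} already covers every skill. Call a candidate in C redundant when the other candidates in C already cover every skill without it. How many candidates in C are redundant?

Drop C2: frontend, Kafka, mobile uncovered — not redundant.
Drop C3: database uncovered — not redundant.
Drop C6: backend, cloud uncovered — not redundant.
None of the candidates in C is redundant.

0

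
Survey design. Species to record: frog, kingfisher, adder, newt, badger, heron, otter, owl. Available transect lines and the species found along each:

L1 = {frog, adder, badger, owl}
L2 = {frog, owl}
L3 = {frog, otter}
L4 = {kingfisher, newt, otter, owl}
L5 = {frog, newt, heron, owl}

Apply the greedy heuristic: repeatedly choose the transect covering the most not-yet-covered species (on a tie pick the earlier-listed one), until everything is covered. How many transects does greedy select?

Pick 1: L1 covers 4 new species (frog, adder, badger, owl).
Pick 2: L4 covers 3 new species (kingfisher, newt, otter).
Pick 3: L5 covers 1 new species (heron).
Greedy uses 3 transects.

3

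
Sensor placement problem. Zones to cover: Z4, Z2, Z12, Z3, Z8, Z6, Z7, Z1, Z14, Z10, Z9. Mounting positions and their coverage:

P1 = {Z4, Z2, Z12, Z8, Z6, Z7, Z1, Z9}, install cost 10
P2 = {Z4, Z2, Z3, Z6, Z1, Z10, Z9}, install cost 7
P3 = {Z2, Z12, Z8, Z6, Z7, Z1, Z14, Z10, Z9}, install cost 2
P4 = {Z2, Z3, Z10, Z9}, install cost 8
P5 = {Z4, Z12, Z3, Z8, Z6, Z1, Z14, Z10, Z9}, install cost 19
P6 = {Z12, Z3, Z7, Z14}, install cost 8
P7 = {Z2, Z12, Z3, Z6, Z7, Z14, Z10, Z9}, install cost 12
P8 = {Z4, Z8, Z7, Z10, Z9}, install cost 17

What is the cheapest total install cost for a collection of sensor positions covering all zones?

9

P2, P3 cover every zone at install cost 7 + 2 = 9.
Any cover uses at least 2 sensor positions; among all covering selections none totals below 9.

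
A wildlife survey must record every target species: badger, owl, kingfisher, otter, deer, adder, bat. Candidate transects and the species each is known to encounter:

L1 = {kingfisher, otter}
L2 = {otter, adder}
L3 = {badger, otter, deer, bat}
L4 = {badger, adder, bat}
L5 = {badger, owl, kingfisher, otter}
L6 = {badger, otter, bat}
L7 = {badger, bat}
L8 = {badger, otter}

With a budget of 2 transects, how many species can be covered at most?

Choosing L3, L5 covers {badger, owl, kingfisher, otter, deer, bat} — 6 species.
No choice of 2 transects does better; here adder is left uncovered.

6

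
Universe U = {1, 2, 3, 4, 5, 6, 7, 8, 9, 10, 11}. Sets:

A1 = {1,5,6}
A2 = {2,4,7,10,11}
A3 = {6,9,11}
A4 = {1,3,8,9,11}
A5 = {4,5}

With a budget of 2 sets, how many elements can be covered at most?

Choosing A2, A4 covers {1, 2, 3, 4, 7, 8, 9, 10, 11} — 9 elements.
No choice of 2 sets does better; here 5, 6 are left uncovered.

9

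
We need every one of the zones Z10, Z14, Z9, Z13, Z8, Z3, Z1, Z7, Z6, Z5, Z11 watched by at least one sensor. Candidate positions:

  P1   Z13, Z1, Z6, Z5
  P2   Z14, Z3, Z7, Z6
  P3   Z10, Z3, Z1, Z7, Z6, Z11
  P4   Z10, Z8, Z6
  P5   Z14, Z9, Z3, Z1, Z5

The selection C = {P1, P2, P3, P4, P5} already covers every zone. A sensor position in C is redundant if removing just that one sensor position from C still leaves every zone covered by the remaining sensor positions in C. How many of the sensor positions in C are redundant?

1

Drop P1: Z13 uncovered — not redundant.
Drop P2: the rest still cover every zone — redundant.
Drop P3: Z11 uncovered — not redundant.
Drop P4: Z8 uncovered — not redundant.
Drop P5: Z9 uncovered — not redundant.
1 redundant: P2.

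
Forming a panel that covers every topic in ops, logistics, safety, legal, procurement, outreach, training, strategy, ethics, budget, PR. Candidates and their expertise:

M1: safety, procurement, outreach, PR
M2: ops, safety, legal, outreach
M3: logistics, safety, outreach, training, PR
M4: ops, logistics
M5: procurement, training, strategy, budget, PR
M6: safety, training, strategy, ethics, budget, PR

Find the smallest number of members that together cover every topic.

M1, M2, M3, M6 together cover {ops, logistics, safety, legal, procurement, outreach, training, strategy, ethics, budget, PR} — every topic.
No 3 of the 6 members cover everything (all 20 triples fall short), so 4 is minimum.

4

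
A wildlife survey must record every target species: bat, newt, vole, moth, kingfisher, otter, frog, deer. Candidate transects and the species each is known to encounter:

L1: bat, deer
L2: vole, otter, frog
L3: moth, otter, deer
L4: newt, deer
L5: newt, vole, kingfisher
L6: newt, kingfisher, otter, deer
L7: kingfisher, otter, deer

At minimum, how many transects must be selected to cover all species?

4

L1, L2, L3, L5 together cover {bat, newt, vole, moth, kingfisher, otter, frog, deer} — every species.
No 3 of the 7 transects cover everything (all 35 triples fall short), so 4 is minimum.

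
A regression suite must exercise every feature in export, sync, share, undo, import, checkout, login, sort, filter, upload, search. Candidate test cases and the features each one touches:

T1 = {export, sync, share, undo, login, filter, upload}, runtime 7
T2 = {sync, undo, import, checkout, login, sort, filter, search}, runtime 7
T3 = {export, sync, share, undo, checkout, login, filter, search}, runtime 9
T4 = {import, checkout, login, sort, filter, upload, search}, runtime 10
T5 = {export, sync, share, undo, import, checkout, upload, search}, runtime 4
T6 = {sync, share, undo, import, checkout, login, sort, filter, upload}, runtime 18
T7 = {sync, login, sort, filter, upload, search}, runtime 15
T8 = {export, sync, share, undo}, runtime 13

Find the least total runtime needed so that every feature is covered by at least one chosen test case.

11

T2, T5 cover every feature at runtime 7 + 4 = 11.
Any cover uses at least 2 test cases; among all covering selections none totals below 11.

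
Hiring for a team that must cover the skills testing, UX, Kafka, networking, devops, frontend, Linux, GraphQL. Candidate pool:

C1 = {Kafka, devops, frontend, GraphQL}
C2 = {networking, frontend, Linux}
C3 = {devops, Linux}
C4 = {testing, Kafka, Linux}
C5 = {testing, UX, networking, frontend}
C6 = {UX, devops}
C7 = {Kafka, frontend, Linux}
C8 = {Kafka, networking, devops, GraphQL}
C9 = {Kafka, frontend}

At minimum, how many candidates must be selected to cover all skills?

3

C1, C2, C5 together cover {testing, UX, Kafka, networking, devops, frontend, Linux, GraphQL} — every skill.
No 2 of the 9 candidates cover everything (all 36 pairs fall short), so 3 is minimum.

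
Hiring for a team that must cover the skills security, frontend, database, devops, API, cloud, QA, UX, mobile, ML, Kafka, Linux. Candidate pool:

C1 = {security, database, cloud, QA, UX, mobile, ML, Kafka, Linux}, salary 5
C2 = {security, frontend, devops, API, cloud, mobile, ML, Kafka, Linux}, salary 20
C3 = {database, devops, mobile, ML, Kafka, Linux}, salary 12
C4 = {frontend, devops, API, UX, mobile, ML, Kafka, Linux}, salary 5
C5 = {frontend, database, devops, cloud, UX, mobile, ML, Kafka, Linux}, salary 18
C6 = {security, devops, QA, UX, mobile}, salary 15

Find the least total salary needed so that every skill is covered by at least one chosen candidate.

C1, C4 cover every skill at salary 5 + 5 = 10.
Any cover uses at least 2 candidates; among all covering selections none totals below 10.

10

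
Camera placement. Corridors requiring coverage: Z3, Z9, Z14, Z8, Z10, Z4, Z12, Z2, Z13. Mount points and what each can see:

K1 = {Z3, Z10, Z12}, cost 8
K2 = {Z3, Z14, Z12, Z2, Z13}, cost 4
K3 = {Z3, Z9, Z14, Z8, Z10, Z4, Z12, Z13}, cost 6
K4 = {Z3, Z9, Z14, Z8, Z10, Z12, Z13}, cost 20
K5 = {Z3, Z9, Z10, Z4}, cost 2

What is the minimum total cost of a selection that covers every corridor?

K2, K3 cover every corridor at cost 4 + 6 = 10.
Any cover uses at least 2 camera mounts; among all covering selections none totals below 10.
Greedy by coverage-per-cost would pick K5, K2, K3 for 12 — worse than the optimum 10.

10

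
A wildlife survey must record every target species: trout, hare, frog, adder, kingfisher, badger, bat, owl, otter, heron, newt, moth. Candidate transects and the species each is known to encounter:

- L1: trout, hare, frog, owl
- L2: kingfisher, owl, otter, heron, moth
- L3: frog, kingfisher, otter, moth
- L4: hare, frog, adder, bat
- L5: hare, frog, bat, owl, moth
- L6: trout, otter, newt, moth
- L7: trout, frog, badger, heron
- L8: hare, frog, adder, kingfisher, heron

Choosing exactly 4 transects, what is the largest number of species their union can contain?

12

Choosing L2, L4, L6, L7 covers {trout, hare, frog, adder, kingfisher, badger, bat, owl, otter, heron, newt, moth} — 12 species.
That is all 12 species.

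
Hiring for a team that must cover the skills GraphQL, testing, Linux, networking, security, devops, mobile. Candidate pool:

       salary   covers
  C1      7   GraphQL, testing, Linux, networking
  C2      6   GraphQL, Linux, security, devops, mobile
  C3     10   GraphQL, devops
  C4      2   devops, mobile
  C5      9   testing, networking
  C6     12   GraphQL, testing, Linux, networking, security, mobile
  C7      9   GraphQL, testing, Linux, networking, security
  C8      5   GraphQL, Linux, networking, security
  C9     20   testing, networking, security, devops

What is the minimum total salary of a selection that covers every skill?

C4, C7 cover every skill at salary 2 + 9 = 11.
Any cover uses at least 2 candidates; among all covering selections none totals below 11.
Greedy by coverage-per-salary would pick C4, C8, C1 for 14 — worse than the optimum 11.

11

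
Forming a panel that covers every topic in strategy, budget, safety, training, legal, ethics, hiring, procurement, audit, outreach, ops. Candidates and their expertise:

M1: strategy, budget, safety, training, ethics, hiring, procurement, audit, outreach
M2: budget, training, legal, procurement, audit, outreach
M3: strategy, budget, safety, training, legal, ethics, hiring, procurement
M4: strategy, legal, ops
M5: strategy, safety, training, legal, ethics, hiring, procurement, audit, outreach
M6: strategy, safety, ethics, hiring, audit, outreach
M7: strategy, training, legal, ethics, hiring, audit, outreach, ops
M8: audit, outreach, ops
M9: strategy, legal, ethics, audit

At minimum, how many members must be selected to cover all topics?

M1, M4 together cover {strategy, budget, safety, training, legal, ethics, hiring, procurement, audit, outreach, ops} — every topic.
No single member contains all 11 topics, so 2 is optimal.

2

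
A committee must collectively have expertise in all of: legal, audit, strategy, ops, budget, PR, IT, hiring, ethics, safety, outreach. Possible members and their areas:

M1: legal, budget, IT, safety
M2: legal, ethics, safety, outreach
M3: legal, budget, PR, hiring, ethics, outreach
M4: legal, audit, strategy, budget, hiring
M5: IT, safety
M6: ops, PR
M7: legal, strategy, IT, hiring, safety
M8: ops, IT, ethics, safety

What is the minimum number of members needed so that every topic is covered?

3

M3, M4, M8 together cover {legal, audit, strategy, ops, budget, PR, IT, hiring, ethics, safety, outreach} — every topic.
No 2 of the 8 members cover everything (all 28 pairs fall short), so 3 is minimum.
Greedy (largest uncovered first) would take M3, M7, M4, M6 — 4 members — but 3 suffice.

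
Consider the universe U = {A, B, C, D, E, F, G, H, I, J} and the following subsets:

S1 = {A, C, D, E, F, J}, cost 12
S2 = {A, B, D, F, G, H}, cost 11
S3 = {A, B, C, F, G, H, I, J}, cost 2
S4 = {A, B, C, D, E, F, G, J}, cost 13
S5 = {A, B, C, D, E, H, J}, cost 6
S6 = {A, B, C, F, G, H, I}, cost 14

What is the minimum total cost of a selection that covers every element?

8

S3, S5 cover every element at cost 2 + 6 = 8.
Any cover uses at least 2 sets; among all covering selections none totals below 8.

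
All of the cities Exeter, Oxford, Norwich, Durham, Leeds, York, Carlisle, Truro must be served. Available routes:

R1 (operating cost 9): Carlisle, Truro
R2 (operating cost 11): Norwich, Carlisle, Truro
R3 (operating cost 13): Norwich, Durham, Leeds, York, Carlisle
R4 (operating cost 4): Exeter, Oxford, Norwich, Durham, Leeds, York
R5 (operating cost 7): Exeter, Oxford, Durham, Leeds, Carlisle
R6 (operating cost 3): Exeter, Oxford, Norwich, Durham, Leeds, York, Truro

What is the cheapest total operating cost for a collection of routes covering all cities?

R5, R6 cover every city at operating cost 7 + 3 = 10.
Any cover uses at least 2 routes; among all covering selections none totals below 10.

10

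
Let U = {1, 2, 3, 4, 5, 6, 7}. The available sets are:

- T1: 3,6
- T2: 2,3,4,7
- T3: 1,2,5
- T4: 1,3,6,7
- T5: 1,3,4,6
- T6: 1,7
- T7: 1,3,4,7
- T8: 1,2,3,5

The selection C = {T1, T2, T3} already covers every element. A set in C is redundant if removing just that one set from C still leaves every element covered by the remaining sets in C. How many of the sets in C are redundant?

Drop T1: 6 uncovered — not redundant.
Drop T2: 4, 7 uncovered — not redundant.
Drop T3: 1, 5 uncovered — not redundant.
None of the sets in C is redundant.

0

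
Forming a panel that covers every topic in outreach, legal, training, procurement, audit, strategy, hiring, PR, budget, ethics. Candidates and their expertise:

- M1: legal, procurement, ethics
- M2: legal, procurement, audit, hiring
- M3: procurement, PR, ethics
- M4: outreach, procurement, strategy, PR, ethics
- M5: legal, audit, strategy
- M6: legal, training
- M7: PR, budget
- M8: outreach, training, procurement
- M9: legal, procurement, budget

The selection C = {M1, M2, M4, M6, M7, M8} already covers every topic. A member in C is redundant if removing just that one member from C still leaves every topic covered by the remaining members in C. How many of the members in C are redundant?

3

Drop M1: the rest still cover every topic — redundant.
Drop M2: audit, hiring uncovered — not redundant.
Drop M4: strategy uncovered — not redundant.
Drop M6: the rest still cover every topic — redundant.
Drop M7: budget uncovered — not redundant.
Drop M8: the rest still cover every topic — redundant.
3 redundant: M1, M6, M8.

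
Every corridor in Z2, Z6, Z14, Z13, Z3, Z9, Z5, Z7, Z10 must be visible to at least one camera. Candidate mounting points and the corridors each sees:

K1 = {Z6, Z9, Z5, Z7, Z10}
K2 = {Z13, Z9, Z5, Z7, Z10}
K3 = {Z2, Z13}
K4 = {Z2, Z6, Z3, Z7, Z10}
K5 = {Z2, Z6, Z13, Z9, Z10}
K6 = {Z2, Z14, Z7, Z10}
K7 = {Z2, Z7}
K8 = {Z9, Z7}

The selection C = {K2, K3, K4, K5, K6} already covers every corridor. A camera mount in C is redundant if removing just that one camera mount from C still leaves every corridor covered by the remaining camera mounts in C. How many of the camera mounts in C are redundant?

Drop K2: Z5 uncovered — not redundant.
Drop K3: the rest still cover every corridor — redundant.
Drop K4: Z3 uncovered — not redundant.
Drop K5: the rest still cover every corridor — redundant.
Drop K6: Z14 uncovered — not redundant.
2 redundant: K3, K5.

2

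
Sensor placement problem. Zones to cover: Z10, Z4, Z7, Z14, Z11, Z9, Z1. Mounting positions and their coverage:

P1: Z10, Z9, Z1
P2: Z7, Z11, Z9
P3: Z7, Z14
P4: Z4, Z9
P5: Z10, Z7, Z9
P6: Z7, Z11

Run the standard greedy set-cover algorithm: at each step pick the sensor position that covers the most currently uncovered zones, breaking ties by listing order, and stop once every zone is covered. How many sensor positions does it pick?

4

Pick 1: P1 covers 3 new zones (Z10, Z9, Z1).
Pick 2: P2 covers 2 new zones (Z7, Z11).
Pick 3: P3 covers 1 new zones (Z14).
Pick 4: P4 covers 1 new zones (Z4).
Greedy uses 4 sensor positions.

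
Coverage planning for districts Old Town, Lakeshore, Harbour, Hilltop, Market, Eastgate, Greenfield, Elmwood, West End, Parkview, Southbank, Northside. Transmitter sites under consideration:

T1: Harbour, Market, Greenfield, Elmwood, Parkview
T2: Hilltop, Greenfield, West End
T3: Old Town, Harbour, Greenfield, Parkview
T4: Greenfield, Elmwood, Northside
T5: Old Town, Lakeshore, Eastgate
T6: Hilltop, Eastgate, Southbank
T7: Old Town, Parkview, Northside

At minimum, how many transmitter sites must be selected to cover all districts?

5

T1, T2, T4, T5, T6 together cover {Old Town, Lakeshore, Harbour, Hilltop, Market, Eastgate, Greenfield, Elmwood, West End, Parkview, Southbank, Northside} — every district.
No 4 of the 7 transmitter sites cover everything (all 35 size-4 selections fall short), so 5 is minimum.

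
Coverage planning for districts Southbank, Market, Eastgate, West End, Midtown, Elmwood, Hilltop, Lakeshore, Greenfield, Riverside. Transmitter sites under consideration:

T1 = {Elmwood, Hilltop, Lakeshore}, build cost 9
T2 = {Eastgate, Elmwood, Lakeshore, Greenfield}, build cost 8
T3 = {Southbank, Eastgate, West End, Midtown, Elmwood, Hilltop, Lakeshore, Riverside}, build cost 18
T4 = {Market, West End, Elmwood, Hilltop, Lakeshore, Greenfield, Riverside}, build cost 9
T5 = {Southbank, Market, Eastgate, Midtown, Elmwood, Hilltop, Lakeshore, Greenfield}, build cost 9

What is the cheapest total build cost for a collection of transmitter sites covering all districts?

T4, T5 cover every district at build cost 9 + 9 = 18.
Any cover uses at least 2 transmitter sites; among all covering selections none totals below 18.

18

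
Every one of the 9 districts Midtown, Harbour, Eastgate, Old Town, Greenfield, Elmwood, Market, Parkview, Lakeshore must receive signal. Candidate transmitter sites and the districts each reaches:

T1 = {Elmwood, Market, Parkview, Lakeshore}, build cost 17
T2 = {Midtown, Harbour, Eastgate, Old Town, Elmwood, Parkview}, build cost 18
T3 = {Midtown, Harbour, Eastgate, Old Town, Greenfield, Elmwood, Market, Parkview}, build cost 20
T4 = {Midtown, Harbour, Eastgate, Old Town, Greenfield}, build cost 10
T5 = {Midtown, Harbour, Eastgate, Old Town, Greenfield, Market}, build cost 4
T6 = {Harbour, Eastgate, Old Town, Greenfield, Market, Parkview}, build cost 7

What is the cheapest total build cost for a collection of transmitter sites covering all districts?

T1, T5 cover every district at build cost 17 + 4 = 21.
Any cover uses at least 2 transmitter sites; among all covering selections none totals below 21.

21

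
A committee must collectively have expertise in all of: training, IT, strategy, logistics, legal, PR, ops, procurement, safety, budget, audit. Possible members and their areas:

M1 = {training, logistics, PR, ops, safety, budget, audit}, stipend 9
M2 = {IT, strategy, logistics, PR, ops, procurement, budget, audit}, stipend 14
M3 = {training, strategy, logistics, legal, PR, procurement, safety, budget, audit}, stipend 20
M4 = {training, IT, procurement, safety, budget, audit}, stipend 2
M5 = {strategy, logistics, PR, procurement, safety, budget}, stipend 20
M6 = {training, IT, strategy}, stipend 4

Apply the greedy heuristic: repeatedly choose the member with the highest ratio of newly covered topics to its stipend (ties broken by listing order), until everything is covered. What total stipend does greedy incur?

Pick 1: M4 adds 6 new (training, IT, procurement, safety, budget, audit) at stipend 2 (ratio 6/2).
Pick 2: M1 adds 3 new (logistics, PR, ops) at stipend 9 (ratio 3/9).
Pick 3: M6 adds 1 new (strategy) at stipend 4 (ratio 1/4).
Pick 4: M3 adds 1 new (legal) at stipend 20 (ratio 1/20).
Greedy total stipend: 2 + 9 + 4 + 20 = 35. (The true optimum is 31, so greedy overshoots here.)

35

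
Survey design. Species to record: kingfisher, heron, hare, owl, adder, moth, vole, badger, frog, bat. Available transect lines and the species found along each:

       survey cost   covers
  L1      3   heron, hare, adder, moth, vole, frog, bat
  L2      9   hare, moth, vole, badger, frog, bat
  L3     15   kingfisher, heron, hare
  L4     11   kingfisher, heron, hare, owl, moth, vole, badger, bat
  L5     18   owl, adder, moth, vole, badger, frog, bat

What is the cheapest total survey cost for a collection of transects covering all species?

14

L1, L4 cover every species at survey cost 3 + 11 = 14.
Any cover uses at least 2 transects; among all covering selections none totals below 14.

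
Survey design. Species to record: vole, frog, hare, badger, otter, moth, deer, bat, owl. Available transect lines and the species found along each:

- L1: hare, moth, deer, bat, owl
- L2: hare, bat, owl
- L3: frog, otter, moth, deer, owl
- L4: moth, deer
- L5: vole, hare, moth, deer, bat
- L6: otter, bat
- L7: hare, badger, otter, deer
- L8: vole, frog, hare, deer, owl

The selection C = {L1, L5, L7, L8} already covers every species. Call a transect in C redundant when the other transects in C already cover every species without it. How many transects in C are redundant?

Drop L1: the rest still cover every species — redundant.
Drop L5: the rest still cover every species — redundant.
Drop L7: badger, otter uncovered — not redundant.
Drop L8: frog uncovered — not redundant.
2 redundant: L1, L5.

2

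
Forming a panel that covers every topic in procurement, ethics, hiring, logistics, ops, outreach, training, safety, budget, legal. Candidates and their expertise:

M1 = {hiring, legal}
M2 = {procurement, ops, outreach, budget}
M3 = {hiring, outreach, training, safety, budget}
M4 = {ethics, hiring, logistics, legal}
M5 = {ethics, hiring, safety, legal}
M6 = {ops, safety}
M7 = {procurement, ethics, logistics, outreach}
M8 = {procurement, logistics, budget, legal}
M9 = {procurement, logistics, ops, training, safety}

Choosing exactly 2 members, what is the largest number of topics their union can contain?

Choosing M2, M4 covers {procurement, ethics, hiring, logistics, ops, outreach, budget, legal} — 8 topics.
No choice of 2 members does better; here training, safety are left uncovered.

8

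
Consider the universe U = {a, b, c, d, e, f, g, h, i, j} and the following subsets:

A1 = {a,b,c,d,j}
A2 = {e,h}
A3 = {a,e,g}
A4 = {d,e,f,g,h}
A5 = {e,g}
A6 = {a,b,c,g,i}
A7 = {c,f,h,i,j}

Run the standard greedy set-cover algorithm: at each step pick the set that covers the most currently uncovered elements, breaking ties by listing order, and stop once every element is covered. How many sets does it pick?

3

Pick 1: A1 covers 5 new elements (a, b, c, d, j).
Pick 2: A4 covers 4 new elements (e, f, g, h).
Pick 3: A6 covers 1 new elements (i).
Greedy uses 3 sets.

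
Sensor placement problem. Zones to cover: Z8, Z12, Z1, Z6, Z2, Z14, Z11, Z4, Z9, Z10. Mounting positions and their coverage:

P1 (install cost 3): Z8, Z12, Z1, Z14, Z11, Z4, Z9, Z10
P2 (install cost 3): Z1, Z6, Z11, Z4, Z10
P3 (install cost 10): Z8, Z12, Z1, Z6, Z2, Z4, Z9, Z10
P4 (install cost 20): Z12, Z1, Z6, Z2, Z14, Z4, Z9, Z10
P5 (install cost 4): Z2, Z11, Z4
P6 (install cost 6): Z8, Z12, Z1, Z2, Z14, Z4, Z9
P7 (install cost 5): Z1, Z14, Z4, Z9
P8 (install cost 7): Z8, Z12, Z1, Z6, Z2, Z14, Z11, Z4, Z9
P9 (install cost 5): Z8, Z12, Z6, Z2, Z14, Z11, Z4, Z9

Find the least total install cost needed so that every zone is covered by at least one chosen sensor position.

8

P1, P9 cover every zone at install cost 3 + 5 = 8.
Any cover uses at least 2 sensor positions; among all covering selections none totals below 8.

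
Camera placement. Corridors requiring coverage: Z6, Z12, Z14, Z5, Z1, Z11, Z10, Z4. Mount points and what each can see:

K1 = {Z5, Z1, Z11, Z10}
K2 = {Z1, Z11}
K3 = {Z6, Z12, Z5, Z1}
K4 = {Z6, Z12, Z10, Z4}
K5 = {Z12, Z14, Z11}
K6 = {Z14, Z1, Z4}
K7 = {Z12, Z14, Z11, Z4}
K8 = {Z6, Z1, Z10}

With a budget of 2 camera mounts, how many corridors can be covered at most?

Choosing K1, K4 covers {Z6, Z12, Z5, Z1, Z11, Z10, Z4} — 7 corridors.
No choice of 2 camera mounts does better; here Z14 is left uncovered.

7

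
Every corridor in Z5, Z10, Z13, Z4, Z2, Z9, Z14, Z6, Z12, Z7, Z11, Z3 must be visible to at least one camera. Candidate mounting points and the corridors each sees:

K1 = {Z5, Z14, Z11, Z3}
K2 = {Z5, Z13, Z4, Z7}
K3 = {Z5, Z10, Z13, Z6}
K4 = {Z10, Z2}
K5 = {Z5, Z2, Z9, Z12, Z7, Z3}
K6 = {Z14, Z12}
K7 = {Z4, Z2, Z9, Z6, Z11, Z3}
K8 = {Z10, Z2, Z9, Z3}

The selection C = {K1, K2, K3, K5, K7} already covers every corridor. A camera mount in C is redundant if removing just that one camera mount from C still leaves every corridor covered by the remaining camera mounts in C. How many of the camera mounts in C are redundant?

Drop K1: Z14 uncovered — not redundant.
Drop K2: the rest still cover every corridor — redundant.
Drop K3: Z10 uncovered — not redundant.
Drop K5: Z12 uncovered — not redundant.
Drop K7: the rest still cover every corridor — redundant.
2 redundant: K2, K7.

2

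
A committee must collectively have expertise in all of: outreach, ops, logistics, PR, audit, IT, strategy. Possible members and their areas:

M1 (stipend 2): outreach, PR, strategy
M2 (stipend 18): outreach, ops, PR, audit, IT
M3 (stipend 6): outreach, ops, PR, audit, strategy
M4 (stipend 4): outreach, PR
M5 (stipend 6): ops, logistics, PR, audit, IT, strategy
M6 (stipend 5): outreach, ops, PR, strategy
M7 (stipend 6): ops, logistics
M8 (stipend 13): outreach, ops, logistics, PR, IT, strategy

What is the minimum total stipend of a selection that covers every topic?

8

M1, M5 cover every topic at stipend 2 + 6 = 8.
Any cover uses at least 2 members; among all covering selections none totals below 8.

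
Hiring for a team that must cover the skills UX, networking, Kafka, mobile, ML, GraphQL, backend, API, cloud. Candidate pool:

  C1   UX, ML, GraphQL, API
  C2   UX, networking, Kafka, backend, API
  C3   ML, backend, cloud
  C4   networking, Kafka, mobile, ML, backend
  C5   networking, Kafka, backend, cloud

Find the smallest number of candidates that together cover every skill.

3

C1, C3, C4 together cover {UX, networking, Kafka, mobile, ML, GraphQL, backend, API, cloud} — every skill.
No 2 of the 5 candidates cover everything (all 10 pairs fall short), so 3 is minimum.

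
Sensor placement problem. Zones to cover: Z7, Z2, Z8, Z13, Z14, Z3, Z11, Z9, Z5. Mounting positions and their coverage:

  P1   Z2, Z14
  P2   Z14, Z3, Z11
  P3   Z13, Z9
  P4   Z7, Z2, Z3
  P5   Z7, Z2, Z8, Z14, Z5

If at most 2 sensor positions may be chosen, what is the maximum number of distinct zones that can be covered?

Choosing P2, P5 covers {Z7, Z2, Z8, Z14, Z3, Z11, Z5} — 7 zones.
No choice of 2 sensor positions does better; here Z13, Z9 are left uncovered.

7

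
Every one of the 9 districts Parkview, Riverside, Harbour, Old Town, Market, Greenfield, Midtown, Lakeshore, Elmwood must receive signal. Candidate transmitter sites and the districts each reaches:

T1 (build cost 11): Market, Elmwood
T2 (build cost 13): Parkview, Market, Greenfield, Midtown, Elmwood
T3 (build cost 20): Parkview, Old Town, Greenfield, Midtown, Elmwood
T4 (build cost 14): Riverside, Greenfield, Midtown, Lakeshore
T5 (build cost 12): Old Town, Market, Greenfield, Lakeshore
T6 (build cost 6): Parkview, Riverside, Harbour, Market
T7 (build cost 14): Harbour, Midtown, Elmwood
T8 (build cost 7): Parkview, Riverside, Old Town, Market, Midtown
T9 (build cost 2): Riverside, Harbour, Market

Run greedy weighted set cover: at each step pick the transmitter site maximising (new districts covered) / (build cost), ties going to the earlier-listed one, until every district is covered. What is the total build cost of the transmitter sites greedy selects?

Pick 1: T9 adds 3 new (Riverside, Harbour, Market) at build cost 2 (ratio 3/2).
Pick 2: T8 adds 3 new (Parkview, Old Town, Midtown) at build cost 7 (ratio 3/7).
Pick 3: T5 adds 2 new (Greenfield, Lakeshore) at build cost 12 (ratio 2/12).
Pick 4: T1 adds 1 new (Elmwood) at build cost 11 (ratio 1/11).
Greedy total build cost: 2 + 7 + 12 + 11 = 32. (The true optimum is 27, so greedy overshoots here.)

32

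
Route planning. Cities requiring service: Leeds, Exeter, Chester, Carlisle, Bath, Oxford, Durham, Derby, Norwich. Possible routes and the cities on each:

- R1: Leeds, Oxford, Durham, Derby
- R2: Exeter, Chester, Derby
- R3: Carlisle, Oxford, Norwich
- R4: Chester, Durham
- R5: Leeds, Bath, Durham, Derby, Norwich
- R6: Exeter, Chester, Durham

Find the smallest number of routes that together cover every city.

R2, R3, R5 together cover {Leeds, Exeter, Chester, Carlisle, Bath, Oxford, Durham, Derby, Norwich} — every city.
No 2 of the 6 routes cover everything (all 15 pairs fall short), so 3 is minimum.

3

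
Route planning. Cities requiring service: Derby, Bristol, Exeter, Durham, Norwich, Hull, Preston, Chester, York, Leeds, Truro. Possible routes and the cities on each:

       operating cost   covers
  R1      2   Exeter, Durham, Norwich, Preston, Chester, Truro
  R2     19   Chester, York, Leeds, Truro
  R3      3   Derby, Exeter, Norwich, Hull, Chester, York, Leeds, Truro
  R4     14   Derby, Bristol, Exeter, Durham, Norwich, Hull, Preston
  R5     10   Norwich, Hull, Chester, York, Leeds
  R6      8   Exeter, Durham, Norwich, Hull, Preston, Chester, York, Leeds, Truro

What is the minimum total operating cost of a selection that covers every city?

17

R3, R4 cover every city at operating cost 3 + 14 = 17.
Any cover uses at least 2 routes; among all covering selections none totals below 17.
Greedy by coverage-per-operating cost would pick R1, R3, R4 for 19 — worse than the optimum 17.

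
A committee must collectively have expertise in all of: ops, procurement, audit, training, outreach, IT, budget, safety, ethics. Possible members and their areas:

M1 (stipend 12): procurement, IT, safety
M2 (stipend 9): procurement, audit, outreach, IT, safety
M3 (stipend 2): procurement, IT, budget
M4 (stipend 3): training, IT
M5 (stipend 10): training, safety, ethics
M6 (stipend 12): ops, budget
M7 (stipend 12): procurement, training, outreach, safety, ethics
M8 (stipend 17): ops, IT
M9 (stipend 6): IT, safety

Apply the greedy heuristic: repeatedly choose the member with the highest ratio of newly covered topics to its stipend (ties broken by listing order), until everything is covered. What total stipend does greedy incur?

36

Pick 1: M3 adds 3 new (procurement, IT, budget) at stipend 2 (ratio 3/2).
Pick 2: M2 adds 3 new (audit, outreach, safety) at stipend 9 (ratio 3/9).
Pick 3: M4 adds 1 new (training) at stipend 3 (ratio 1/3).
Pick 4: M5 adds 1 new (ethics) at stipend 10 (ratio 1/10).
Pick 5: M6 adds 1 new (ops) at stipend 12 (ratio 1/12).
Greedy total stipend: 2 + 9 + 3 + 10 + 12 = 36. (The true optimum is 31, so greedy overshoots here.)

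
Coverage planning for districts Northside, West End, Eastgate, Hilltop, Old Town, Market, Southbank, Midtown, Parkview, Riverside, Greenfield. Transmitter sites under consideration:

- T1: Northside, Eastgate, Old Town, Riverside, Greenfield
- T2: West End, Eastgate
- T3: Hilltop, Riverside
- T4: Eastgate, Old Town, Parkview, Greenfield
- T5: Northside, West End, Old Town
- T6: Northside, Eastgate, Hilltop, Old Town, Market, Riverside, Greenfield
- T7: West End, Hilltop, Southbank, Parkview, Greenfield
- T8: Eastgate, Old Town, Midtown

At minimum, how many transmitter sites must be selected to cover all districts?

3

T6, T7, T8 together cover {Northside, West End, Eastgate, Hilltop, Old Town, Market, Southbank, Midtown, Parkview, Riverside, Greenfield} — every district.
No 2 of the 8 transmitter sites cover everything (all 28 pairs fall short), so 3 is minimum.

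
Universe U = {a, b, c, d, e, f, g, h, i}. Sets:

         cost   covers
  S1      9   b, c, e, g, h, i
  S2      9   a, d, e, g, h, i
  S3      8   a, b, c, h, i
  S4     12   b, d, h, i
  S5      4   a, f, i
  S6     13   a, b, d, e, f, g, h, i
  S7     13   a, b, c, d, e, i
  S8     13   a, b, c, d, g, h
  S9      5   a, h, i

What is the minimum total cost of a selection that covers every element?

S3, S6 cover every element at cost 8 + 13 = 21.
Any cover uses at least 2 sets; among all covering selections none totals below 21.

21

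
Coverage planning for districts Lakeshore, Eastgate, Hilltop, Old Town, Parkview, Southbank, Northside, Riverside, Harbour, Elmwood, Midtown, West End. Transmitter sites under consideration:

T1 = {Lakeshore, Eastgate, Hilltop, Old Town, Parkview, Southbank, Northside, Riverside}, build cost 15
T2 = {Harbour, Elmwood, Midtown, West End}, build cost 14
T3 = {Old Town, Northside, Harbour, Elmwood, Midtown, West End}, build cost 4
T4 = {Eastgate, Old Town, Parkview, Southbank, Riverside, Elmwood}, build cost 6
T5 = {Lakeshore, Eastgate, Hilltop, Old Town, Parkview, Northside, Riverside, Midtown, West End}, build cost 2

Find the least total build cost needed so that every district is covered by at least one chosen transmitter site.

T3, T4, T5 cover every district at build cost 4 + 6 + 2 = 12.
Any cover uses at least 2 transmitter sites; among all covering selections none totals below 12.

12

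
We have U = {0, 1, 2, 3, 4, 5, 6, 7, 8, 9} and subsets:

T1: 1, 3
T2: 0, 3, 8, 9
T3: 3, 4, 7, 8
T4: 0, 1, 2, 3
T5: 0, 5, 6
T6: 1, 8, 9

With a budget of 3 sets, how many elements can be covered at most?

Choosing T3, T4, T5 covers {0, 1, 2, 3, 4, 5, 6, 7, 8} — 9 elements.
No choice of 3 sets does better; here 9 is left uncovered.

9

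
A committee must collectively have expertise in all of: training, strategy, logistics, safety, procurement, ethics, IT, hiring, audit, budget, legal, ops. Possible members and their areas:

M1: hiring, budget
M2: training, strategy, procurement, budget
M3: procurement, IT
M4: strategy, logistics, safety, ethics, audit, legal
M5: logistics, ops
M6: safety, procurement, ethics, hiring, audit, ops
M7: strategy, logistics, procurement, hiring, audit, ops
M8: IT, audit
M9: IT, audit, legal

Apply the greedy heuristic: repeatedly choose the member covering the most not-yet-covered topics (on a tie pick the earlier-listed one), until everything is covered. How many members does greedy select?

Pick 1: M4 covers 6 new topics (strategy, logistics, safety, ethics, audit, legal).
Pick 2: M2 covers 3 new topics (training, procurement, budget).
Pick 3: M6 covers 2 new topics (hiring, ops).
Pick 4: M3 covers 1 new topics (IT).
Greedy uses 4 members.

4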